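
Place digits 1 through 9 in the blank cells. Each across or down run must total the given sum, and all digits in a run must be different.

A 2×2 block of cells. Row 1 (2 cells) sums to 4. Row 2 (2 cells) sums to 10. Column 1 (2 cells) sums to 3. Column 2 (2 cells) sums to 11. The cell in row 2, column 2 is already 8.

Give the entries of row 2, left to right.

2 8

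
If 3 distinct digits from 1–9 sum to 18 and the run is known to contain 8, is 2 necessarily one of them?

No

Counterexample: {1,8,9} sums to 18 under that restriction without using 2.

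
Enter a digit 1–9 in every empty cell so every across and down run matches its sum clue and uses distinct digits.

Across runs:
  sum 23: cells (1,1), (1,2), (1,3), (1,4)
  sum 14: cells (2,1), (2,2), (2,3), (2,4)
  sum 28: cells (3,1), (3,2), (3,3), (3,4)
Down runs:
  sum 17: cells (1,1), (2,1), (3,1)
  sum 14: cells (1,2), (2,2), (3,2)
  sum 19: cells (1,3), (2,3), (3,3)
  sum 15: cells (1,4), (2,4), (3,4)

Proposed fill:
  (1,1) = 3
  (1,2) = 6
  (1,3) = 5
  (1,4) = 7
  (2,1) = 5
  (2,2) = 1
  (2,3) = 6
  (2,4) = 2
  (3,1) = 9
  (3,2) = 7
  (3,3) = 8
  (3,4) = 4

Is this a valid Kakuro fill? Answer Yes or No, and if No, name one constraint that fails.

No — the across run (1,1)–(1,4) sums to 21, not 23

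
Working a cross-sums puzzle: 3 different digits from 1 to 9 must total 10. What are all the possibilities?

{1,2,7}; {1,3,6}; {1,4,5}; {2,3,5}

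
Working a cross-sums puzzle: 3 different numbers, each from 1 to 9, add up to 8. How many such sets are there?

3 distinct digits from 1–9 sum between 6 and 24.
Enumerating: {1,2,5}, {1,3,4}.

2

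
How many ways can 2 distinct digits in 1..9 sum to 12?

3

2 distinct digits from 1–9 sum between 3 and 17.
Enumerating: {3,9}, {4,8}, {5,7}.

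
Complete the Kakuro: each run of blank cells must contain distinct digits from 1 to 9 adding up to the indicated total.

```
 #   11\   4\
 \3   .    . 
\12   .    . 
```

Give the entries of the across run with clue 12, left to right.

9 3

3 in 2 cells must be {1,2}; 4 in 2 cells must be {1,3}.
The 3 across and the 11 down share only 2, so R1C1 = 2.
R1C2 = 3 − 2 = 1 completes the 3 across.
R2C1 = 11 − 2 = 9 completes the 11 down.
R2C2 = 12 − 9 = 3 completes the 12 across.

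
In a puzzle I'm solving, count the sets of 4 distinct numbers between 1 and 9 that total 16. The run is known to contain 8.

4 distinct digits from 1–9 sum between 10 and 30.
Keeping only sets containing 8.
Enumerating: {1,2,5,8}, {1,3,4,8}.

2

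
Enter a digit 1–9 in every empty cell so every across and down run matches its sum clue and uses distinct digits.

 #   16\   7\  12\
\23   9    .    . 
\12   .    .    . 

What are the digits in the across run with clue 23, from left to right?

9 6 8

23 in 3 cells must be {6,8,9}; 16 in 2 cells must be {7,9}.
Given what's placed, R1C2 must be 6 to fit the 23 across and 7 down.
R1C3 = 23 − 15 = 8 completes the 23 across.
R2C1 = 16 − 9 = 7 completes the 16 down.
R2C2 = 7 − 6 = 1 completes the 7 down.
R2C3 = 12 − 8 = 4 completes the 12 across.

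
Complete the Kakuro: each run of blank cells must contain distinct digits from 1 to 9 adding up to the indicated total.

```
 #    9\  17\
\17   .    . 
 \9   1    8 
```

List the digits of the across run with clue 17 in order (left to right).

8 9

17 in 2 cells must be {8,9}.
R1C1 = 9 − 1 = 8 completes the 9 down.
R1C2 = 17 − 8 = 9 completes the 17 across.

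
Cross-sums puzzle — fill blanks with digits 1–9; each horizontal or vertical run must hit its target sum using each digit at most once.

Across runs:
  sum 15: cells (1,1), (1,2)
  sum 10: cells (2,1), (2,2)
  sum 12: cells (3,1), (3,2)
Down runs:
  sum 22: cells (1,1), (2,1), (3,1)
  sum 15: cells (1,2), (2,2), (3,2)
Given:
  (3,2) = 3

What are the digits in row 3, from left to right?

9 3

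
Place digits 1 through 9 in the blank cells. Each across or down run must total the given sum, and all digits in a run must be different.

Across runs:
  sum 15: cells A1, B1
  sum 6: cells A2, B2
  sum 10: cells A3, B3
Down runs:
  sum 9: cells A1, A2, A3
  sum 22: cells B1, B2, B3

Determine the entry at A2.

The 15 across and the 9 down share only 6, so A1 = 6.
B1 = 15 − 6 = 9 completes the 15 across.
Given what's placed, B2 must be 5 to fit the 6 across and 22 down.
B3 = 22 − 14 = 8 completes the 22 down.
A2 = 6 − 5 = 1 completes the 6 across.
A3 = 10 − 8 = 2 completes the 10 across.

1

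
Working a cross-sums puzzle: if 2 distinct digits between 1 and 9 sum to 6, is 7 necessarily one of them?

No

Counterexample: {1,5} sums to 6 without using 7.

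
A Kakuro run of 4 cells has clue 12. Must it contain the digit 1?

Yes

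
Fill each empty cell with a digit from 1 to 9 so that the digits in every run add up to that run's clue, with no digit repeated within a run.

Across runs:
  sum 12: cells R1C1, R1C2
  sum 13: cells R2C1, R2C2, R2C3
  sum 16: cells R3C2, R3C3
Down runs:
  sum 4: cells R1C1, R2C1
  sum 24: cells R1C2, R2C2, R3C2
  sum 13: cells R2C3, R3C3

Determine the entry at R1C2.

9

16 in 2 cells must be {7,9}; 4 in 2 cells must be {1,3}; 24 in 3 cells must be {7,8,9}.
The 12 across and the 4 down share only 3, so R1C1 = 3.
R1C2 = 12 − 3 = 9 completes the 12 across.
R2C1 = 4 − 3 = 1 completes the 4 down.
R3C2 = 7: the only remaining digit allowed by both the 16 across and the 24 down.
R3C3 = 16 − 7 = 9 completes the 16 across.
R2C2 = 24 − 16 = 8 completes the 24 down.
R2C3 = 13 − 9 = 4 completes the 13 across.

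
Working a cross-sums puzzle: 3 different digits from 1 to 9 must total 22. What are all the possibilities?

{5,8,9}; {6,7,9}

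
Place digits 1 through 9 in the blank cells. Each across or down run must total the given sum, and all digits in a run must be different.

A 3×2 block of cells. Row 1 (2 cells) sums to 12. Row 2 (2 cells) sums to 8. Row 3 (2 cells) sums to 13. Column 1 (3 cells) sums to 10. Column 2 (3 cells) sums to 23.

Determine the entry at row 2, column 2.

23 in 3 cells must be {6,8,9}.
The 8 across and the 23 down share only 6, so (2,2) = 6.
(2,1) = 8 − 6 = 2 completes the 8 across.
Nothing is forced directly, so branch on (1,2), whose candidates are 8 or 9. If (1,2) = 8: then (1,1) would have to be in {4} for the 12 across but in {1,3,5,7} for the 10 down — contradiction. So (1,2) = 9.
(1,1) = 12 − 9 = 3 completes the 12 across.
(3,1) = 10 − 5 = 5 completes the 10 down.
(3,2) = 13 − 5 = 8 completes the 13 across.

6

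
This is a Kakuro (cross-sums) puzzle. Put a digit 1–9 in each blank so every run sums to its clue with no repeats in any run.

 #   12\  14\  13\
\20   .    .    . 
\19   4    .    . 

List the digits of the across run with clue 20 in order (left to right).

R1C1 = 12 − 4 = 8 completes the 12 down.
Nothing is forced directly, so branch on R1C2, whose candidates are 5 or 9. If R1C2 = 9: then R1C3 would have to be in {3} for the 20 across but in {4,5,6,7,8,9} for the 13 down — contradiction. So R1C2 = 5.
R1C3 = 20 − 13 = 7 completes the 20 across.
R2C2 = 14 − 5 = 9 completes the 14 down.
R2C3 = 19 − 13 = 6 completes the 19 across.

8, 5, 7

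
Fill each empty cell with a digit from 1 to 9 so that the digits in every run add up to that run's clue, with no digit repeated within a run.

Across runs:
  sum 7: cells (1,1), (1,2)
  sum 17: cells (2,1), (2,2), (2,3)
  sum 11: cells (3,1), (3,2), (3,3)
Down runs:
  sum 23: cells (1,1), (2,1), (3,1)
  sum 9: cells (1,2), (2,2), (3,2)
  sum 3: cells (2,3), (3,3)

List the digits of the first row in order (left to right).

6 1

23 in 3 cells must be {6,8,9}; 3 in 2 cells must be {1,2}.
Only 6 fits (1,1) under both its across sum 7 and down sum 23.
(1,2) = 7 − 6 = 1 completes the 7 across.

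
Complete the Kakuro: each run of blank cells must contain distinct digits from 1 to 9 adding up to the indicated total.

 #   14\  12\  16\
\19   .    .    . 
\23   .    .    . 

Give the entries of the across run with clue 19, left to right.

8 4 7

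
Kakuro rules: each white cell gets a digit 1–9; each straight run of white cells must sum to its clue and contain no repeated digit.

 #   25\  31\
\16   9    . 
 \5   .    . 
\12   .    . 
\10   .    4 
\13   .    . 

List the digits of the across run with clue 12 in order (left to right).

3, 9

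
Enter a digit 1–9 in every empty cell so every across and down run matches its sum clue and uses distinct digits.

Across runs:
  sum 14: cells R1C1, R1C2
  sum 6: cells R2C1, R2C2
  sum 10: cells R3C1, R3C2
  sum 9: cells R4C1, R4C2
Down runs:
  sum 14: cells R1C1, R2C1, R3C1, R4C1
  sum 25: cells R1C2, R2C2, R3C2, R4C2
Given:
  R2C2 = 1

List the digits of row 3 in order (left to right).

1 9

R2C1 = 6 − 1 = 5 completes the 6 across.
Given what's placed, R1C1 must be 6 to fit the 14 across and 14 down.
R1C2 = 14 − 6 = 8 completes the 14 across.
R4C2 = 7: the only remaining digit allowed by both the 9 across and the 25 down.
R3C2 = 25 − 16 = 9 completes the 25 down.
R4C1 = 9 − 7 = 2 completes the 9 across.
R3C1 = 10 − 9 = 1 completes the 10 across.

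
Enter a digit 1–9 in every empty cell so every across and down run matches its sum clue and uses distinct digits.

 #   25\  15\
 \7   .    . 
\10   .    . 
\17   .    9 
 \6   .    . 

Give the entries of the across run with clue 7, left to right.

6 1

17 in 2 cells must be {8,9}.
R3C1 = 17 − 9 = 8 completes the 17 across.
No cell is forced outright now. R4C2 can only be 1 or 2 (the digits allowed by both its 6 across and its 15 down). If R4C2 = 1: that forces R4C1 = 5, R1C1 = 3, after which R1C2 would have to be in {4} for the 7 across but in {2,3} for the 15 down — contradiction. So R4C2 = 2.
R4C1 = 6 − 2 = 4 completes the 6 across.
Given what's placed, R1C1 must be 6 to fit the 7 across and 25 down.
R1C2 = 7 − 6 = 1 completes the 7 across.
R2C1 = 25 − 18 = 7 completes the 25 down.
R2C2 = 10 − 7 = 3 completes the 10 across.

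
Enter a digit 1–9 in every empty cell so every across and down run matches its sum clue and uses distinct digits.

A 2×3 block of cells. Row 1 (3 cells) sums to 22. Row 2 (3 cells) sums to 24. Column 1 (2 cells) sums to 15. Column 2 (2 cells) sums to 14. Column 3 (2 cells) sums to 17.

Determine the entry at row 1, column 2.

5

24 in 3 cells must be {7,8,9}; 17 in 2 cells must be {8,9}.
Nothing is forced directly, so branch on (1,3), whose candidates are 8 or 9. If (1,3) = 8: that forces (1,1) = 9, (1,2) = 5, after which (2,1) would have to be in {7,8,9} for the 24 across but in {6} for the 15 down — contradiction. So (1,3) = 9.
(2,3) = 17 − 9 = 8 completes the 17 down.
Given what's placed, (2,2) must be 9 to fit the 24 across and 14 down.
(1,2) = 14 − 9 = 5 completes the 14 down.
(2,1) = 24 − 17 = 7 completes the 24 across.
(1,1) = 22 − 14 = 8 completes the 22 across.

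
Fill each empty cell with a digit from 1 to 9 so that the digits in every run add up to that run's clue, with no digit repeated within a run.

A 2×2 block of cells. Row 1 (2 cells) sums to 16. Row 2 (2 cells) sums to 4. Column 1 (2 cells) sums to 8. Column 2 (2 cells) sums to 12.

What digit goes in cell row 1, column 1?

16 in 2 cells must be {7,9}; 4 in 2 cells must be {1,3}.
The 16 across and the 8 down share only 7, so (1,1) = 7.
(1,2) = 16 − 7 = 9 completes the 16 across.
(2,1) = 8 − 7 = 1 completes the 8 down.
(2,2) = 4 − 1 = 3 completes the 4 across.

7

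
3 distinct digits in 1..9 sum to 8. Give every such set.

{1,2,5}; {1,3,4}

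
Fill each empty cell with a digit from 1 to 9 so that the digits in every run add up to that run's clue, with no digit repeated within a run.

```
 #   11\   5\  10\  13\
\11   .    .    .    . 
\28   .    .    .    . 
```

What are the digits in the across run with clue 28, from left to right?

11 in 4 cells must be {1,2,3,5}.
Only 5 fits R1C4 under both its across sum 11 and down sum 13.
The 28 across and the 5 down share only 4, so R2C2 = 4.
R2C4 = 13 − 5 = 8 completes the 13 down.
R1C2 = 5 − 4 = 1 completes the 5 down.
No cell is forced outright now. R2C1 can only be 7 or 9 (the digits allowed by both its 28 across and its 11 down). If R2C1 = 7: then R1C1 would have to be in {2,3} for the 11 across but in {4} for the 11 down — contradiction. So R2C1 = 9.
R1C1 = 11 − 9 = 2 completes the 11 down.
R1C3 = 11 − 8 = 3 completes the 11 across.
R2C3 = 28 − 21 = 7 completes the 28 across.

9 4 7 8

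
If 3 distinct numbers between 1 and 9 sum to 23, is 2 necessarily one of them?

The only way to make 23 from 3 distinct digits is {6,8,9}, which does not contain 2.

No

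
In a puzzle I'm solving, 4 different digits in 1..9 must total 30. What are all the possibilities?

4 distinct digits from 1–9 sum between 10 and 30.
Only one set works: {6,7,8,9}.

{6,7,8,9}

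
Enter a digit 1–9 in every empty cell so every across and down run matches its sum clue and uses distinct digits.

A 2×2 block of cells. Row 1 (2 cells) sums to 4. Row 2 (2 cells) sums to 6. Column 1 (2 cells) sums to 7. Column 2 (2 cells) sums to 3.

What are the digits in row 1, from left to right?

4 in 2 cells must be {1,3}; 3 in 2 cells must be {1,2}.
The 4 across and the 3 down share only 1, so (1,2) = 1.
(2,2) = 3 − 1 = 2 completes the 3 down.
(1,1) = 4 − 1 = 3 completes the 4 across.
(2,1) = 6 − 2 = 4 completes the 6 across.

3 1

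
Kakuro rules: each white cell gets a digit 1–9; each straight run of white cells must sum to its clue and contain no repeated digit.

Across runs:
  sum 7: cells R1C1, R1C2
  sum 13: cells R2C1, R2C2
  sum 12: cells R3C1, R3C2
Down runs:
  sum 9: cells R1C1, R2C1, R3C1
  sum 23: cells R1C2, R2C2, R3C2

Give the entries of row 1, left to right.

1 6

23 in 3 cells must be {6,8,9}.
The 7 across and the 23 down share only 6, so R1C2 = 6.
R1C1 = 7 − 6 = 1 completes the 7 across.
Nothing is forced directly, so branch on R2C1, whose candidates are 5 or 6. If R2C1 = 6: then R2C2 would have to be in {7} for the 13 across but in {8,9} for the 23 down — contradiction. So R2C1 = 5.
R2C2 = 13 − 5 = 8 completes the 13 across.
R3C1 = 9 − 6 = 3 completes the 9 down.
R3C2 = 12 − 3 = 9 completes the 12 across.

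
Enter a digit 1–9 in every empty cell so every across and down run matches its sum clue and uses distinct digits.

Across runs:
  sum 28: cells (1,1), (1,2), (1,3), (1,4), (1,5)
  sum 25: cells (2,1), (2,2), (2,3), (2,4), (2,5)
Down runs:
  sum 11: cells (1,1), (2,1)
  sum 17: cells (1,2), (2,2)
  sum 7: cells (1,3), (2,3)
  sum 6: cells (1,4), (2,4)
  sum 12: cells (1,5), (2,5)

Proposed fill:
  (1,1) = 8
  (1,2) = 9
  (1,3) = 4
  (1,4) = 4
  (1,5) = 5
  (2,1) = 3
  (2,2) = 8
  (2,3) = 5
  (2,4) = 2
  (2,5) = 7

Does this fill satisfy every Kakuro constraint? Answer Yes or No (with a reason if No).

No — the down run (1,3)–(2,3) sums to 9, not 7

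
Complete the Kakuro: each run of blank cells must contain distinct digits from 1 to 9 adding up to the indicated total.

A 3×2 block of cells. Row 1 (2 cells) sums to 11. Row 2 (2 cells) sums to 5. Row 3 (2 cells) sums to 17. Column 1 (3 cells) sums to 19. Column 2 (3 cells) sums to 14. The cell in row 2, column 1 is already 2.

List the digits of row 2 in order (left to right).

2, 3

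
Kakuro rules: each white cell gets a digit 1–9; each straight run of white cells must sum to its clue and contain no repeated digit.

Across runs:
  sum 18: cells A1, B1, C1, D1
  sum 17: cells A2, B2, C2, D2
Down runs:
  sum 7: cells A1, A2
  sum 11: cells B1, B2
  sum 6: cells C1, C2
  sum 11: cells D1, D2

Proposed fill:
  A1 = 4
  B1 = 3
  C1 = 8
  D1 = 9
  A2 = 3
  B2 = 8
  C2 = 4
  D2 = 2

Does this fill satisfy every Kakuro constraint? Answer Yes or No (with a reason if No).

No — the across run A1–D1 sums to 24, not 18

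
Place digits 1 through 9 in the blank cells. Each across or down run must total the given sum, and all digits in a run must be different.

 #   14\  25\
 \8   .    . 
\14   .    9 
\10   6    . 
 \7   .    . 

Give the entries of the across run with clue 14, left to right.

R2C1 = 14 − 9 = 5 completes the 14 across.
R3C2 = 10 − 6 = 4 completes the 10 across.
Given what's placed, R4C2 must be 5 to fit the 7 across and 25 down.
R1C2 = 25 − 18 = 7 completes the 25 down.
R4C1 = 7 − 5 = 2 completes the 7 across.
R1C1 = 8 − 7 = 1 completes the 8 across.

5, 9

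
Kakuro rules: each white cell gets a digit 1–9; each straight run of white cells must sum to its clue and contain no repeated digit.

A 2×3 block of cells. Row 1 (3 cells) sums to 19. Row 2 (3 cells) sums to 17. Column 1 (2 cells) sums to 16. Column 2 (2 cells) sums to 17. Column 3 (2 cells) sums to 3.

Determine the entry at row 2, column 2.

16 in 2 cells must be {7,9}; 17 in 2 cells must be {8,9}; 3 in 2 cells must be {1,2}.
The 19 across and the 3 down share only 2, so (1,3) = 2.
(2,3) = 3 − 2 = 1 completes the 3 down.
Given what's placed, (1,1) must be 9 to fit the 19 across and 16 down.
(1,2) = 19 − 11 = 8 completes the 19 across.
(2,1) = 16 − 9 = 7 completes the 16 down.
(2,2) = 17 − 8 = 9 completes the 17 across.

9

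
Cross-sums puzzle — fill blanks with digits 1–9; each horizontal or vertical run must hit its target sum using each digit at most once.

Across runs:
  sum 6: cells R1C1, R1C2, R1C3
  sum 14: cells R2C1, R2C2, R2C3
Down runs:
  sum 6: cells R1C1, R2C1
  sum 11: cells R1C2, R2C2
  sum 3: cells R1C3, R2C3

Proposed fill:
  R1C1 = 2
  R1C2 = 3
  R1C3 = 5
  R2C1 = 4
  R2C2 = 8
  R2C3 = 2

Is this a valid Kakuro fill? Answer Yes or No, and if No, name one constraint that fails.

No — the across run R1C1–R1C3 sums to 10, not 6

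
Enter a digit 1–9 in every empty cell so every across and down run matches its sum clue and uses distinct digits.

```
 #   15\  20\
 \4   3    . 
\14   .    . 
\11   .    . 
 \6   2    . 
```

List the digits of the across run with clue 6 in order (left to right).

4 in 2 cells must be {1,3}.
R1C2 = 4 − 3 = 1 completes the 4 across.
R4C2 = 6 − 2 = 4 completes the 6 across.
No cell is forced outright now. R2C1 can only be 6 or 9 (the digits allowed by both its 14 across and its 15 down). If R2C1 = 9: then R2C2 would have to be in {5} for the 14 across but in {6,7,8,9} for the 20 down — contradiction. So R2C1 = 6.
R2C2 = 14 − 6 = 8 completes the 14 across.
R3C1 = 15 − 11 = 4 completes the 15 down.
R3C2 = 11 − 4 = 7 completes the 11 across.

2 4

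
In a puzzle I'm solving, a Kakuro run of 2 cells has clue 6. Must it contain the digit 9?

No

Counterexample: {1,5} sums to 6 without using 9.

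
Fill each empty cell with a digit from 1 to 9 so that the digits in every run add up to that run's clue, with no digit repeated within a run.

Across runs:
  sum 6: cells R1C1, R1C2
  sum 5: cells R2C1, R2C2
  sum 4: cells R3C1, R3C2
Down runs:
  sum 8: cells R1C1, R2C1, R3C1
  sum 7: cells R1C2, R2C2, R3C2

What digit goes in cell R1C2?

2

4 in 2 cells must be {1,3}; 7 in 3 cells must be {1,2,4}.
The 4 across and the 7 down share only 1, so R3C2 = 1.
R3C1 = 4 − 1 = 3 completes the 4 across.
Nothing is forced directly, so branch on R1C1, whose candidates are 1 or 4. If R1C1 = 1: then R1C2 would have to be in {5} for the 6 across but in {2,4} for the 7 down — contradiction. So R1C1 = 4.
R1C2 = 6 − 4 = 2 completes the 6 across.
R2C1 = 8 − 7 = 1 completes the 8 down.
R2C2 = 5 − 1 = 4 completes the 5 across.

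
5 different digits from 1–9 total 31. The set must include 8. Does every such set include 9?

Yes

Every partition of 31 into 5 distinct digits under that restriction includes 9: {1,6,7,8,9}, {2,5,7,8,9}, {3,4,7,8,9}, {3,5,6,8,9}.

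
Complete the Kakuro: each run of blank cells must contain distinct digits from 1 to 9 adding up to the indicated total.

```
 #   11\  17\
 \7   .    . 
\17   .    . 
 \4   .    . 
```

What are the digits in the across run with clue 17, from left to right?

8 9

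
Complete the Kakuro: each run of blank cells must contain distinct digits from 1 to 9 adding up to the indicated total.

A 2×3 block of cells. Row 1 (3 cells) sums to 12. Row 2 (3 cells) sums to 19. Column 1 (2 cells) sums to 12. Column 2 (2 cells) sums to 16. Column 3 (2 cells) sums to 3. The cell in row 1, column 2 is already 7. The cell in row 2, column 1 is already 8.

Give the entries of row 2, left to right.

8 9 2

16 in 2 cells must be {7,9}; 3 in 2 cells must be {1,2}.
(1,1) = 12 − 8 = 4 completes the 12 down.
(1,3) = 12 − 11 = 1 completes the 12 across.
(2,2) = 16 − 7 = 9 completes the 16 down.
(2,3) = 19 − 17 = 2 completes the 19 across.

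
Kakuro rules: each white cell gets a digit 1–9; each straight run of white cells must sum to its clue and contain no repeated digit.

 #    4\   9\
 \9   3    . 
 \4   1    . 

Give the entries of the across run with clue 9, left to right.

3, 6

4 in 2 cells must be {1,3}.
R1C2 = 9 − 3 = 6 completes the 9 across.
R2C2 = 4 − 1 = 3 completes the 4 across.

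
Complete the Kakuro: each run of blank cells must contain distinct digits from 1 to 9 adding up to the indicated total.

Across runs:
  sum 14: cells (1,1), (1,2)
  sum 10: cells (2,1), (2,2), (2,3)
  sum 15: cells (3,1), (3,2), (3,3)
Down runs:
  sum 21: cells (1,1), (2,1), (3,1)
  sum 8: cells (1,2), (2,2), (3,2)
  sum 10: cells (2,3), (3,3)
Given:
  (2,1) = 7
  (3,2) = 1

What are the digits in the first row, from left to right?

Given what's placed, (1,2) must be 5 to fit the 14 across and 8 down.
(2,2) = 8 − 6 = 2 completes the 8 down.
(2,3) = 10 − 9 = 1 completes the 10 across.
(3,3) = 10 − 1 = 9 completes the 10 down.
(1,1) = 14 − 5 = 9 completes the 14 across.
(3,1) = 15 − 10 = 5 completes the 15 across.

9 5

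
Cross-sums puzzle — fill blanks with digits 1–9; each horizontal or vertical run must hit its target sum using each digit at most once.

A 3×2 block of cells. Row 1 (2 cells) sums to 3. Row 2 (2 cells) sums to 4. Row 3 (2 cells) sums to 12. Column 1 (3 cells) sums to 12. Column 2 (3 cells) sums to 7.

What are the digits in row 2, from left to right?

3 1

3 in 2 cells must be {1,2}; 4 in 2 cells must be {1,3}; 7 in 3 cells must be {1,2,4}.
The 4 across and the 7 down share only 1, so (2,2) = 1.
Given what's placed, (3,2) must be 4 to fit the 12 across and 7 down.
(1,2) = 7 − 5 = 2 completes the 7 down.
(2,1) = 4 − 1 = 3 completes the 4 across.
(3,1) = 12 − 4 = 8 completes the 12 across.
(1,1) = 3 − 2 = 1 completes the 3 across.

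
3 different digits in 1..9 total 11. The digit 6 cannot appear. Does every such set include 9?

Counterexample: {1,2,8} sums to 11 under that restriction without using 9.

No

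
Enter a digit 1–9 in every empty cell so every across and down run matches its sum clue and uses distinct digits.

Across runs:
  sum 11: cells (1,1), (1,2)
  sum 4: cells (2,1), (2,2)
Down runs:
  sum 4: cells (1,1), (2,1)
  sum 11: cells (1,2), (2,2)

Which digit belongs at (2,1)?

1

4 in 2 cells must be {1,3}.
The 11 across and the 4 down share only 3, so (1,1) = 3.
(1,2) = 11 − 3 = 8 completes the 11 across.
(2,1) = 4 − 3 = 1 completes the 4 down.
(2,2) = 4 − 1 = 3 completes the 4 across.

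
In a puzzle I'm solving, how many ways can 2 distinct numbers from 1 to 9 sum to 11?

2 distinct digits from 1–9 sum between 3 and 17.
Enumerating: {2,9}, {3,8}, {4,7}, {5,6}.

4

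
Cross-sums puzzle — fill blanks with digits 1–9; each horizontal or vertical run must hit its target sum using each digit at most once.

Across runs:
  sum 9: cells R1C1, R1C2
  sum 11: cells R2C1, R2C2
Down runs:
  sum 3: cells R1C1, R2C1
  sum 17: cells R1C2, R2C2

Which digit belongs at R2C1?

2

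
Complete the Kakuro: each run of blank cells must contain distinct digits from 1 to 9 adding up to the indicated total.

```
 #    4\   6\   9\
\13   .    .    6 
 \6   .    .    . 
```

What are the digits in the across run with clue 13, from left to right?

6 in 3 cells must be {1,2,3}; 4 in 2 cells must be {1,3}.
Given what's placed, R1C1 must be 3 to fit the 13 across and 4 down.
R1C2 = 13 − 9 = 4 completes the 13 across.
R2C1 = 4 − 3 = 1 completes the 4 down.
R2C2 = 6 − 4 = 2 completes the 6 down.
R2C3 = 6 − 3 = 3 completes the 6 across.

3, 4, 6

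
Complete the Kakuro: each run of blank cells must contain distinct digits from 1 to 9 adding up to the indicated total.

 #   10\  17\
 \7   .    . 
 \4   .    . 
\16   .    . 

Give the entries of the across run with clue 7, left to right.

2, 5

4 in 2 cells must be {1,3}; 16 in 2 cells must be {7,9}.
The 16 across and the 10 down share only 7, so R3C1 = 7.
R3C2 = 16 − 7 = 9 completes the 16 across.
Given what's placed, R2C1 must be 1 to fit the 4 across and 10 down.
R2C2 = 4 − 1 = 3 completes the 4 across.
R1C1 = 10 − 8 = 2 completes the 10 down.
R1C2 = 7 − 2 = 5 completes the 7 across.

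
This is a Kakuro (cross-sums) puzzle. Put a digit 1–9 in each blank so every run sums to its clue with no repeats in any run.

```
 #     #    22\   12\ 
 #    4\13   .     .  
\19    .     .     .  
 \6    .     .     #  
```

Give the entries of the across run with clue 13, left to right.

8, 5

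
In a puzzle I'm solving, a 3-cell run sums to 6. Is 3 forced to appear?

Yes

The only way to make 6 from 3 distinct digits is {1,2,3}, which contains 3.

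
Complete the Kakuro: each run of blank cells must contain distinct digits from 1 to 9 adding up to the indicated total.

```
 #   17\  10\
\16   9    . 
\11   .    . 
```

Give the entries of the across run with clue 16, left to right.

9 7

16 in 2 cells must be {7,9}; 17 in 2 cells must be {8,9}.
R1C2 = 16 − 9 = 7 completes the 16 across.
R2C1 = 17 − 9 = 8 completes the 17 down.
R2C2 = 11 − 8 = 3 completes the 11 across.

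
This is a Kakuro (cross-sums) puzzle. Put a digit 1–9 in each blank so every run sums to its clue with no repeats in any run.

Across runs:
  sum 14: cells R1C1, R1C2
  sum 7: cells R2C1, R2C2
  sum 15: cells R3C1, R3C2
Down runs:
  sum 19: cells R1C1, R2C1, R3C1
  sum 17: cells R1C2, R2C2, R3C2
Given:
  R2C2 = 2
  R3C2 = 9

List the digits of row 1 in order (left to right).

R1C2 = 17 − 11 = 6 completes the 17 down.
R2C1 = 7 − 2 = 5 completes the 7 across.
R3C1 = 15 − 9 = 6 completes the 15 across.
R1C1 = 14 − 6 = 8 completes the 14 across.

8 6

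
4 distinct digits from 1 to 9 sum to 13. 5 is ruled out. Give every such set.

4 distinct digits from 1–9 sum between 10 and 30.
Dropping sets that contain 5.

{1,2,3,7}; {1,2,4,6}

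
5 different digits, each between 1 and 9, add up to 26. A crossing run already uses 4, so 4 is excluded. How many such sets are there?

5

5 distinct digits from 1–9 sum between 15 and 35.
Dropping sets that contain 4.
Enumerating: {1,2,6,8,9}, {1,3,5,8,9}, {1,3,6,7,9}, {2,3,5,7,9}, {2,3,6,7,8}.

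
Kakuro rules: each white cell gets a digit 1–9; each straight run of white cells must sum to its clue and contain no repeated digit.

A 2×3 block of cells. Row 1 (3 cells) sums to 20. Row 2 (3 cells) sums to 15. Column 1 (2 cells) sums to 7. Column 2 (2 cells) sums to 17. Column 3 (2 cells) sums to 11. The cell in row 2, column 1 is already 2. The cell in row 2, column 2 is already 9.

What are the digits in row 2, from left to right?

17 in 2 cells must be {8,9}.
(1,1) = 7 − 2 = 5 completes the 7 down.
(1,2) = 17 − 9 = 8 completes the 17 down.
(1,3) = 20 − 13 = 7 completes the 20 across.
(2,3) = 15 − 11 = 4 completes the 15 across.

2 9 4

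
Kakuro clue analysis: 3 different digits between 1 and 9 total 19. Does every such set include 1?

No

Counterexample: {2,8,9} sums to 19 without using 1.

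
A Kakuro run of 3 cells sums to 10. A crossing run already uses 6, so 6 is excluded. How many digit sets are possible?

3 distinct digits from 1–9 sum between 6 and 24.
Dropping sets that contain 6.
Enumerating: {1,2,7}, {1,4,5}, {2,3,5}.

3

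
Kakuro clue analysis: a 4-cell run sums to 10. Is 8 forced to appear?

The only way to make 10 from 4 distinct digits is {1,2,3,4}, which does not contain 8.

No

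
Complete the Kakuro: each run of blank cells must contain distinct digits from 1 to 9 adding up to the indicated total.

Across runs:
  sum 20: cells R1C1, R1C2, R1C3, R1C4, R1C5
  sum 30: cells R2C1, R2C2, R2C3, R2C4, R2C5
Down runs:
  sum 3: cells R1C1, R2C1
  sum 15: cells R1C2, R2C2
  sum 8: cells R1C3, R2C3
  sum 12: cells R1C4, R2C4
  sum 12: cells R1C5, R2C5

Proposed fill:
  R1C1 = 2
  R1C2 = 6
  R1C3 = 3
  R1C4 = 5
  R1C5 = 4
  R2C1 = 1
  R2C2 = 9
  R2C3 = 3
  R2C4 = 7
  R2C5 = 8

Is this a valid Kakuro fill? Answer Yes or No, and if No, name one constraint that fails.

No — the across run R2C1–R2C5 sums to 28, not 30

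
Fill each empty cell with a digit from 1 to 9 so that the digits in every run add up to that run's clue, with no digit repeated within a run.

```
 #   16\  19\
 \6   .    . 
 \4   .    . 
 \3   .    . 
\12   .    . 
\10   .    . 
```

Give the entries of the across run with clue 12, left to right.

4 in 2 cells must be {1,3}; 3 in 2 cells must be {1,2}; 16 in 5 cells must be {1,2,3,4,6}.
Nothing is forced directly, so branch on R2C1, whose candidates are 1 or 3. If R2C1 = 3: that forces R2C2 = 1, R3C2 = 2, R4C1 = 4, R4C2 = 8, R5C2 = 3 (and 2 more), after which R5C1 would have to be in {7} for the 10 across but in {2,6} for the 16 down — contradiction. So R2C1 = 1.
R2C2 = 4 − 1 = 3 completes the 4 across.
Given what's placed, R3C1 must be 2 to fit the 3 across and 16 down.
R3C2 = 3 − 2 = 1 completes the 3 across.
R1C1 = 4: the only remaining digit allowed by both the 6 across and the 16 down.
R1C2 = 6 − 4 = 2 completes the 6 across.
Given what's placed, R4C1 must be 3 to fit the 12 across and 16 down.
R4C2 = 12 − 3 = 9 completes the 12 across.

3 9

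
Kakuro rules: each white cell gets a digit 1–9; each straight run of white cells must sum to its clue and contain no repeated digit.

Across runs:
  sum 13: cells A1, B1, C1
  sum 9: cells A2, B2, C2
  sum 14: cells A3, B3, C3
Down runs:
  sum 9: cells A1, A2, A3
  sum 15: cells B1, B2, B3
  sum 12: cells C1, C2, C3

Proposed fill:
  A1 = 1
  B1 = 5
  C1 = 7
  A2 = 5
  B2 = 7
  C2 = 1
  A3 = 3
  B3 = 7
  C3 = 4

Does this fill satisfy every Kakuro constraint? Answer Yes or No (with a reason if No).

No — the down run B1–B3 sums to 19, not 15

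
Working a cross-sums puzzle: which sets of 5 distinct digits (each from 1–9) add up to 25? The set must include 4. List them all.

5 distinct digits from 1–9 sum between 15 and 35.
Keeping only sets containing 4.

{1,3,4,8,9}; {1,4,5,6,9}; {1,4,5,7,8}; {2,3,4,7,9}; {2,4,5,6,8}; {3,4,5,6,7}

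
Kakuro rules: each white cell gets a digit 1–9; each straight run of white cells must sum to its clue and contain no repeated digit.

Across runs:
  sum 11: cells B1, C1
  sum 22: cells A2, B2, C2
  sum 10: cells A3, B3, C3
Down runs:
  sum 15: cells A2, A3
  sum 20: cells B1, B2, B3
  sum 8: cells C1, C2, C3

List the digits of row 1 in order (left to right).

9 2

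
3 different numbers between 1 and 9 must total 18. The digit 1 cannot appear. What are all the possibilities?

3 distinct digits from 1–9 sum between 6 and 24.
Dropping sets that contain 1.

{2,7,9}; {3,6,9}; {3,7,8}; {4,5,9}; {4,6,8}; {5,6,7}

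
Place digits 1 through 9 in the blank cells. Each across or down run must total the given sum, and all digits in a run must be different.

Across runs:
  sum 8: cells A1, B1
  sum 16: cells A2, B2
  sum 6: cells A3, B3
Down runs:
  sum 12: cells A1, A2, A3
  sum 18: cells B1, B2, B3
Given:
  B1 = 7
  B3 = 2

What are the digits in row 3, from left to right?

16 in 2 cells must be {7,9}.
A1 = 8 − 7 = 1 completes the 8 across.
B2 = 18 − 9 = 9 completes the 18 down.
A3 = 6 − 2 = 4 completes the 6 across.
A2 = 16 − 9 = 7 completes the 16 across.

4 2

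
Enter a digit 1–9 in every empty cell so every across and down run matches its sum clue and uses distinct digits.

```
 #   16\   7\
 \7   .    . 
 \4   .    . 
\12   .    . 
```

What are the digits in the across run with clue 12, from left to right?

4 in 2 cells must be {1,3}; 7 in 3 cells must be {1,2,4}.
The 4 across and the 7 down share only 1, so R2C2 = 1.
Given what's placed, R3C2 must be 4 to fit the 12 across and 7 down.
R1C2 = 7 − 5 = 2 completes the 7 down.
R2C1 = 4 − 1 = 3 completes the 4 across.
R3C1 = 12 − 4 = 8 completes the 12 across.
R1C1 = 7 − 2 = 5 completes the 7 across.

8, 4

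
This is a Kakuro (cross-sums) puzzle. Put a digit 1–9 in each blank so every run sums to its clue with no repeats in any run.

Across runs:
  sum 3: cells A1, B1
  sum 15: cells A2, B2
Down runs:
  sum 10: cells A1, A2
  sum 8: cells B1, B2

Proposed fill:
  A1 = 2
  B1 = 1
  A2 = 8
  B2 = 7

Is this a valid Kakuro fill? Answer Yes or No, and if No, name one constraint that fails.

Across: 2+1=3; 8+7=15. Down: 2+8=10; 1+7=8. No digit repeats within any run.

Yes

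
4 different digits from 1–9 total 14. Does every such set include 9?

Counterexample: {1,2,3,8} sums to 14 without using 9.

No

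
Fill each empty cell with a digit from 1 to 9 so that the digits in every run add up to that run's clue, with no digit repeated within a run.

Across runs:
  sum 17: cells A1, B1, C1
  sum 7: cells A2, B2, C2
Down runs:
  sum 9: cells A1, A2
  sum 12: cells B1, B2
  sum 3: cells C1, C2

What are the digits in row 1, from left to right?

7 8 2

7 in 3 cells must be {1,2,4}; 3 in 2 cells must be {1,2}.
The 7 across and the 12 down share only 4, so B2 = 4.
B1 = 12 − 4 = 8 completes the 12 down.
Given what's placed, C1 must be 2 to fit the 17 across and 3 down.
C2 = 3 − 2 = 1 completes the 3 down.
A1 = 17 − 10 = 7 completes the 17 across.
A2 = 7 − 5 = 2 completes the 7 across.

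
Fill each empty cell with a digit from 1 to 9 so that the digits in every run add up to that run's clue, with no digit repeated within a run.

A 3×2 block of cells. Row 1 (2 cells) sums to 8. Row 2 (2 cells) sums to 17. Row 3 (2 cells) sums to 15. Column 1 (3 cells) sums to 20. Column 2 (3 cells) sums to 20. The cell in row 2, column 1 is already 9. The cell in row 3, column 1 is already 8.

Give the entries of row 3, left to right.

17 in 2 cells must be {8,9}.
(1,1) = 20 − 17 = 3 completes the 20 down.
(1,2) = 8 − 3 = 5 completes the 8 across.
(2,2) = 17 − 9 = 8 completes the 17 across.
(3,2) = 15 − 8 = 7 completes the 15 across.

8 7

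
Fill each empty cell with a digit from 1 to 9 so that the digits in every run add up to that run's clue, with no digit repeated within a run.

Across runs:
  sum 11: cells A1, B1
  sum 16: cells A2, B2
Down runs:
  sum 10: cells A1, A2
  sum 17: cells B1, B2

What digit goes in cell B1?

8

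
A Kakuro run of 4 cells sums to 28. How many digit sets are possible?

2

4 distinct digits from 1–9 sum between 10 and 30.
Enumerating: {4,7,8,9}, {5,6,8,9}.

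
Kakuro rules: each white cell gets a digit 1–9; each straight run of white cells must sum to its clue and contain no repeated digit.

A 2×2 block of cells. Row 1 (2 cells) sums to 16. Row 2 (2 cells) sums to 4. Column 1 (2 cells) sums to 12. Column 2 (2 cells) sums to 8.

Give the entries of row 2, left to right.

3, 1

16 in 2 cells must be {7,9}; 4 in 2 cells must be {1,3}.
The 16 across and the 8 down share only 7, so (1,2) = 7.
The 4 across and the 12 down share only 3, so (2,1) = 3.
(2,2) = 4 − 3 = 1 completes the 4 across.
(1,1) = 16 − 7 = 9 completes the 16 across.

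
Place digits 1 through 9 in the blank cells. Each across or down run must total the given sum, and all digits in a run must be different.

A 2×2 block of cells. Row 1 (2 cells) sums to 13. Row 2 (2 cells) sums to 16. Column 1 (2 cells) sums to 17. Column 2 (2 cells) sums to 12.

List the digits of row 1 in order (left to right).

8 5

16 in 2 cells must be {7,9}; 17 in 2 cells must be {8,9}.
The 16 across and the 17 down share only 9, so (2,1) = 9.
(2,2) = 16 − 9 = 7 completes the 16 across.
(1,1) = 17 − 9 = 8 completes the 17 down.
(1,2) = 13 − 8 = 5 completes the 13 across.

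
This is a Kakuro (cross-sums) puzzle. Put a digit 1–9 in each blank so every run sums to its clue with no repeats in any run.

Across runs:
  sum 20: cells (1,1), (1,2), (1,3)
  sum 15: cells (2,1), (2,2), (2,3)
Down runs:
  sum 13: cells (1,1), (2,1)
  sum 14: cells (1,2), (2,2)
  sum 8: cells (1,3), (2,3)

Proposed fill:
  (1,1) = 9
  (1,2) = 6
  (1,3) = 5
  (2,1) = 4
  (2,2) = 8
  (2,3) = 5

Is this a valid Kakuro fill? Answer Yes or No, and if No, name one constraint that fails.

No — the across run (2,1)–(2,3) sums to 17, not 15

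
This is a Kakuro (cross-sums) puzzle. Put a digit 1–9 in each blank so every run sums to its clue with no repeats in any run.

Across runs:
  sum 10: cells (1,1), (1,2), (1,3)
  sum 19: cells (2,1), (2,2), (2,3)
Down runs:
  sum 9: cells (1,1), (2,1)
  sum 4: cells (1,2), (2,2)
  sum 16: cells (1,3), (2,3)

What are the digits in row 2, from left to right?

4 in 2 cells must be {1,3}; 16 in 2 cells must be {7,9}.
The 10 across and the 16 down share only 7, so (1,3) = 7.
The 19 across and the 4 down share only 3, so (2,2) = 3.
(2,3) = 16 − 7 = 9 completes the 16 down.
(1,2) = 4 − 3 = 1 completes the 4 down.
(2,1) = 19 − 12 = 7 completes the 19 across.
(1,1) = 10 − 8 = 2 completes the 10 across.

7, 3, 9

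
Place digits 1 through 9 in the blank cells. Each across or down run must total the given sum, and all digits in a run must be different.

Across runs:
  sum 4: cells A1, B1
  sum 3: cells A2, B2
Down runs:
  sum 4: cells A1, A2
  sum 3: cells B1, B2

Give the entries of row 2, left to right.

1, 2

4 in 2 cells must be {1,3}; 3 in 2 cells must be {1,2}.
The 4 across and the 3 down share only 1, so B1 = 1.
The 3 across and the 4 down share only 1, so A2 = 1.
B2 = 3 − 1 = 2 completes the 3 across.
A1 = 4 − 1 = 3 completes the 4 across.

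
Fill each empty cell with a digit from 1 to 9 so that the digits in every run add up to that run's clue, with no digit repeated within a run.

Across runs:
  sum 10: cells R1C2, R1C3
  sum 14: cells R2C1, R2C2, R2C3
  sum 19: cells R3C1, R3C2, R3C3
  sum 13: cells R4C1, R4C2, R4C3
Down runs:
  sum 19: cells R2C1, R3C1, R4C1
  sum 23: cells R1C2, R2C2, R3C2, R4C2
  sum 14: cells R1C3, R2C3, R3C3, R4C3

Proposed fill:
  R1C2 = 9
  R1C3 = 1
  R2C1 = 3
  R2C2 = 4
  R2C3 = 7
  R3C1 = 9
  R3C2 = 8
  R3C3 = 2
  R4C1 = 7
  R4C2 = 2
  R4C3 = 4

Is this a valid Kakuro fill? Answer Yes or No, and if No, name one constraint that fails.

Across: 9+1=10; 3+4+7=14; 9+8+2=19; 7+2+4=13. Down: 3+9+7=19; 9+4+8+2=23; 1+7+2+4=14. No digit repeats within any run.

Yes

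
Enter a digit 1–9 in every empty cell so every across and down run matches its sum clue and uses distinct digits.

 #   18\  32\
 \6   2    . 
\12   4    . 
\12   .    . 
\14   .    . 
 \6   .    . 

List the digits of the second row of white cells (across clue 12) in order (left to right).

4 8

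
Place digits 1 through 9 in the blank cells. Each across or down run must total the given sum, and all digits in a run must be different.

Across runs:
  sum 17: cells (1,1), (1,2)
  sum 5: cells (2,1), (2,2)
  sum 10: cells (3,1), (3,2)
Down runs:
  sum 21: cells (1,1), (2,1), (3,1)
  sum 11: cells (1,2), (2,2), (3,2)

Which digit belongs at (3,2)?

2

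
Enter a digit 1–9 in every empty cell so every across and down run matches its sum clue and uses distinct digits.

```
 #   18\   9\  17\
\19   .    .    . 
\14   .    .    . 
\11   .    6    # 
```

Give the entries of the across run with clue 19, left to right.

17 in 2 cells must be {8,9}.
R1C2 = 2: the only remaining digit allowed by both the 19 across and the 9 down.
R2C2 = 9 − 8 = 1 completes the 9 down.
R3C1 = 11 − 6 = 5 completes the 11 across.
Given what's placed, R1C1 must be 9 to fit the 19 across and 18 down.
R1C3 = 19 − 11 = 8 completes the 19 across.
R2C1 = 18 − 14 = 4 completes the 18 down.
R2C3 = 14 − 5 = 9 completes the 14 across.

9 2 8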